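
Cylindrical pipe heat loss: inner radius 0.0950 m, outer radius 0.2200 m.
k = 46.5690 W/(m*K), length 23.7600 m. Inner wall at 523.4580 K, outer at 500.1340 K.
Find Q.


dT = 23.3240 K
ln(ro/ri) = 0.8398
Q = 2*pi*46.5690*23.7600*23.3240 / 0.8398 = 193097.1654 W

193097.1654 W


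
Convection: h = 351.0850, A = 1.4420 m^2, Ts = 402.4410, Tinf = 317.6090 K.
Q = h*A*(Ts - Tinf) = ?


dT = 84.8320 K
Q = 351.0850 * 1.4420 * 84.8320 = 42947.4360 W

42947.4360 W


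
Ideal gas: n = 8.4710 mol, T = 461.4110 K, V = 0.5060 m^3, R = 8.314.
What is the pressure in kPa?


P = nRT/V = 8.4710 * 8.314 * 461.4110 / 0.5060
= 32496.2050 / 0.5060 = 64221.7490 Pa = 64.2217 kPa

64.2217 kPa


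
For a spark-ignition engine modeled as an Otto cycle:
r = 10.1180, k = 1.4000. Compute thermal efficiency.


r^(k-1) = 2.5237
eta = 1 - 1/2.5237 = 0.6038 = 60.3757%

60.3757%


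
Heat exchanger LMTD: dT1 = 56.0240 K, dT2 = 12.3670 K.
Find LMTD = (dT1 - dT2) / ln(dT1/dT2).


dT1/dT2 = 4.5301
ln(dT1/dT2) = 1.5107
LMTD = 43.6570 / 1.5107 = 28.8976 K

28.8976 K


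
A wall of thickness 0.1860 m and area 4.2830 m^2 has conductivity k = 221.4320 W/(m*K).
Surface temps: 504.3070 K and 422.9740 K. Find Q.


dT = 81.3330 K
Q = 221.4320 * 4.2830 * 81.3330 / 0.1860 = 414707.8962 W

414707.8962 W


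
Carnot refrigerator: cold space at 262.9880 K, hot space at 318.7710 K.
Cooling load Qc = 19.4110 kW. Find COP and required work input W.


COP = 262.9880 / 55.7830 = 4.7145
W = 19.4110 / 4.7145 = 4.1173 kW

COP = 4.7145, W = 4.1173 kW


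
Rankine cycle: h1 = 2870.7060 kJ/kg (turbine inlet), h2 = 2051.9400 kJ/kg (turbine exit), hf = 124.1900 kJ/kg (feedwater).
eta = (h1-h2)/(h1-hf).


W = 818.7660 kJ/kg
Q_in = 2746.5160 kJ/kg
eta = 0.2981 = 29.8111%

eta = 29.8111%


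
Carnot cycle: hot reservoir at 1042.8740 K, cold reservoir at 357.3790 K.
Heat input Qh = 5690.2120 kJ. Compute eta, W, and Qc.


eta = 1 - 357.3790/1042.8740 = 0.6573
W = 0.6573 * 5690.2120 = 3740.2523 kJ
Qc = 5690.2120 - 3740.2523 = 1949.9597 kJ

eta = 65.7313%, W = 3740.2523 kJ, Qc = 1949.9597 kJ


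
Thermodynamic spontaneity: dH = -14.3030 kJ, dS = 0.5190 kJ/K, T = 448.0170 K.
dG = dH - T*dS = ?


T*dS = 448.0170 * 0.5190 = 232.5208 kJ
dG = -14.3030 - 232.5208 = -246.8238 kJ (spontaneous)

dG = -246.8238 kJ, spontaneous


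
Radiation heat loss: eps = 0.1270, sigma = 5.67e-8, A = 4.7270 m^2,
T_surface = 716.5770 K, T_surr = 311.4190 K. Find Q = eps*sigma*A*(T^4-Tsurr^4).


T^4 = 2.6366e+11
Tsurr^4 = 9.4055e+09
Q = 0.1270 * 5.67e-8 * 4.7270 * 2.5426e+11 = 8654.6311 W

8654.6311 W


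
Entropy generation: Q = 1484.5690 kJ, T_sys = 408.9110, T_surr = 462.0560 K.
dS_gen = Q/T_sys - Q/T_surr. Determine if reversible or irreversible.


dS_sys = 1484.5690/408.9110 = 3.6305 kJ/K
dS_surr = -1484.5690/462.0560 = -3.2130 kJ/K
dS_gen = 3.6305 - 3.2130 = 0.4176 kJ/K (irreversible)

dS_gen = 0.4176 kJ/K, irreversible


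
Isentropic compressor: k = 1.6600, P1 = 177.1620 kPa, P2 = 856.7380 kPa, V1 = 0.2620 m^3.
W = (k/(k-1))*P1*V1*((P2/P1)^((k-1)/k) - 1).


(k-1)/k = 0.3976
(P2/P1)^exp = 1.8713
W = 2.5152 * 177.1620 * 0.2620 * (1.8713 - 1) = 101.7185 kJ

101.7185 kJ


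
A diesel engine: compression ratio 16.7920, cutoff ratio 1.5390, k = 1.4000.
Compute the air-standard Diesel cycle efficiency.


r^(k-1) = 3.0906
rc^k = 1.8287
eta = 0.6447 = 64.4679%

64.4679%


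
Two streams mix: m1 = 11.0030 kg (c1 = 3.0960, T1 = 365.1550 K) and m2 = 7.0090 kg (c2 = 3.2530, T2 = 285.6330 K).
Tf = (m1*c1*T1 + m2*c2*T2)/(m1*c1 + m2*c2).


num = 18951.6218
den = 56.8656
Tf = 333.2706 K

333.2706 K


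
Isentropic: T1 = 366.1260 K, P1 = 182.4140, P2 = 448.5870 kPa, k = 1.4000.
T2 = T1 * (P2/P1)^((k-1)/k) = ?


(k-1)/k = 0.2857
(P2/P1)^exp = 1.2932
T2 = 366.1260 * 1.2932 = 473.4612 K

473.4612 K


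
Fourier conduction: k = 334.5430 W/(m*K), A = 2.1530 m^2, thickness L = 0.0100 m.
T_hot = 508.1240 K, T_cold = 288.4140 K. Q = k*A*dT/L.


dT = 219.7100 K
Q = 334.5430 * 2.1530 * 219.7100 / 0.0100 = 1.5825e+07 W

1.5825e+07 W


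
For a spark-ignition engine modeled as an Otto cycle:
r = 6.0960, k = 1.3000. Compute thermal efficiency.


r^(k-1) = 1.7199
eta = 1 - 1/1.7199 = 0.4186 = 41.8585%

41.8585%


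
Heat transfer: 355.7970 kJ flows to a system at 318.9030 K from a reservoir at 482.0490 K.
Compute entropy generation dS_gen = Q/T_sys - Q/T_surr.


dS_sys = 355.7970/318.9030 = 1.1157 kJ/K
dS_surr = -355.7970/482.0490 = -0.7381 kJ/K
dS_gen = 1.1157 - 0.7381 = 0.3776 kJ/K (irreversible)

dS_gen = 0.3776 kJ/K, irreversible


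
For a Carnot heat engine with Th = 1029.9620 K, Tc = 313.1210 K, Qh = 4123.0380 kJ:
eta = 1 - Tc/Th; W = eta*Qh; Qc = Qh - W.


eta = 1 - 313.1210/1029.9620 = 0.6960
W = 0.6960 * 4123.0380 = 2869.5842 kJ
Qc = 4123.0380 - 2869.5842 = 1253.4538 kJ

eta = 69.5988%, W = 2869.5842 kJ, Qc = 1253.4538 kJ


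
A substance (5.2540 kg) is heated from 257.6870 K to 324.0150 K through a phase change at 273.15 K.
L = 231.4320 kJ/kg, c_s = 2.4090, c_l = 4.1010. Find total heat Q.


Q1 (sensible, solid) = 5.2540 * 2.4090 * 15.4630 = 195.7134 kJ
Q2 (latent) = 5.2540 * 231.4320 = 1215.9437 kJ
Q3 (sensible, liquid) = 5.2540 * 4.1010 * 50.8650 = 1095.9706 kJ
Q_total = 2507.6277 kJ

2507.6277 kJ


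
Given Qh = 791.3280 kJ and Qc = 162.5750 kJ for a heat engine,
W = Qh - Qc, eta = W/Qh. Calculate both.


W = 791.3280 - 162.5750 = 628.7530 kJ
eta = 628.7530 / 791.3280 = 0.7946 = 79.4554%

W = 628.7530 kJ, eta = 79.4554%


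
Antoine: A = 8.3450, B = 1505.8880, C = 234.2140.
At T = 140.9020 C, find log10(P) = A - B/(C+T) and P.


C+T = 375.1160
B/(C+T) = 4.0145
log10(P) = 8.3450 - 4.0145 = 4.3305
P = 10^4.3305 = 21406.2441 mmHg

21406.2441 mmHg


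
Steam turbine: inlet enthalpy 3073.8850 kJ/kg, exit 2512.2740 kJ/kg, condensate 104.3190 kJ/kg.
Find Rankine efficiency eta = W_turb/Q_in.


W = 561.6110 kJ/kg
Q_in = 2969.5660 kJ/kg
eta = 0.1891 = 18.9122%

eta = 18.9122%


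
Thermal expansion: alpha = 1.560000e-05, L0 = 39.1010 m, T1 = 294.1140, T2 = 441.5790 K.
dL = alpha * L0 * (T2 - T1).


dT = 147.4650 K
dL = 1.560000e-05 * 39.1010 * 147.4650 = 0.089950 m
L_final = 39.190950 m

dL = 0.089950 m


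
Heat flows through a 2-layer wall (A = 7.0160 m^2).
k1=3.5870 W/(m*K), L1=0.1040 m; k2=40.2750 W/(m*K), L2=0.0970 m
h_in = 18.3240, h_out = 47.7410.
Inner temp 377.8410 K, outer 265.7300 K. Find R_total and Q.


R_conv_in = 1/(18.3240*7.0160) = 0.0078
R_1 = 0.1040/(3.5870*7.0160) = 0.0041
R_2 = 0.0970/(40.2750*7.0160) = 0.0003
R_conv_out = 1/(47.7410*7.0160) = 0.0030
R_total = 0.0152 K/W
Q = 112.1110 / 0.0152 = 7356.5173 W

R_total = 0.0152 K/W, Q = 7356.5173 W


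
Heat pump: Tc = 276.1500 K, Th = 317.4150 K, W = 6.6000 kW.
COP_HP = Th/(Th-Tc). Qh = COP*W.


COP = 317.4150 / 41.2650 = 7.6921
Qh = 7.6921 * 6.6000 = 50.7679 kW

COP = 7.6921, Qh = 50.7679 kW


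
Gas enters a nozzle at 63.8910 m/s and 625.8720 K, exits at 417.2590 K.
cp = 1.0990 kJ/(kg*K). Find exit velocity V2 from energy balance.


dT = 208.6130 K
2*cp*1000*dT = 458531.3740
V1^2 = 4082.0599
V2 = sqrt(462613.4339) = 680.1569 m/s

680.1569 m/s


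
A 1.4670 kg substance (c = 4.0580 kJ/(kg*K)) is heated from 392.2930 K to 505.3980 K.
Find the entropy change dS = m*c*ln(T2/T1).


T2/T1 = 1.2883
ln(T2/T1) = 0.2533
dS = 1.4670 * 4.0580 * 0.2533 = 1.5081 kJ/K

1.5081 kJ/K


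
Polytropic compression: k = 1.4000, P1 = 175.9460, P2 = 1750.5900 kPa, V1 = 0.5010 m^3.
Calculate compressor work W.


(k-1)/k = 0.2857
(P2/P1)^exp = 1.9279
W = 3.5000 * 175.9460 * 0.5010 * (1.9279 - 1) = 286.2806 kJ

286.2806 kJ


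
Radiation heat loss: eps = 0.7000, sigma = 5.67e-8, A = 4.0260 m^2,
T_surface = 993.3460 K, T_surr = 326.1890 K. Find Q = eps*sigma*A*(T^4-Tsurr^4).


T^4 = 9.7365e+11
Tsurr^4 = 1.1321e+10
Q = 0.7000 * 5.67e-8 * 4.0260 * 9.6233e+11 = 153772.2060 W

153772.2060 W


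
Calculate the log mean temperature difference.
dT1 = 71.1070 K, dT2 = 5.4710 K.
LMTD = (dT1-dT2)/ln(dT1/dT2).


dT1/dT2 = 12.9971
ln(dT1/dT2) = 2.5647
LMTD = 65.6360 / 2.5647 = 25.5918 K

25.5918 K


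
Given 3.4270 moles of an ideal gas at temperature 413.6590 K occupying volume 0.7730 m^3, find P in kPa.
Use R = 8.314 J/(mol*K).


P = nRT/V = 3.4270 * 8.314 * 413.6590 / 0.7730
= 11786.0045 / 0.7730 = 15247.0951 Pa = 15.2471 kPa

15.2471 kPa


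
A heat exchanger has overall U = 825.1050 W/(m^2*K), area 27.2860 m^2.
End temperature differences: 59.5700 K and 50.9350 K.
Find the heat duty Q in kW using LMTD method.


LMTD = 55.1399 K
Q = 825.1050 * 27.2860 * 55.1399 = 1241408.5638 W = 1241.4086 kW

1241.4086 kW


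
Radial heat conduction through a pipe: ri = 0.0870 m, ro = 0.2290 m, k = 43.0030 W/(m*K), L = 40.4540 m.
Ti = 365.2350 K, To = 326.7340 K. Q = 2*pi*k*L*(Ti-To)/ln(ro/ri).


dT = 38.5010 K
ln(ro/ri) = 0.9678
Q = 2*pi*43.0030*40.4540*38.5010 / 0.9678 = 434830.7553 W

434830.7553 W


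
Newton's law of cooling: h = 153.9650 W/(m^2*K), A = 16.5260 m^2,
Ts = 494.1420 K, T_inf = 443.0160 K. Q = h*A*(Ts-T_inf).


dT = 51.1260 K
Q = 153.9650 * 16.5260 * 51.1260 = 130086.3027 W

130086.3027 W


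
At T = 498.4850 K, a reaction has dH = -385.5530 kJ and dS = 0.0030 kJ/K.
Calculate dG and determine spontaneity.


T*dS = 498.4850 * 0.0030 = 1.4955 kJ
dG = -385.5530 - 1.4955 = -387.0485 kJ (spontaneous)

dG = -387.0485 kJ, spontaneous


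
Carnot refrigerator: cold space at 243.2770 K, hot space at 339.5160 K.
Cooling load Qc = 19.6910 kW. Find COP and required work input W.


COP = 243.2770 / 96.2390 = 2.5278
W = 19.6910 / 2.5278 = 7.7896 kW

COP = 2.5278, W = 7.7896 kW


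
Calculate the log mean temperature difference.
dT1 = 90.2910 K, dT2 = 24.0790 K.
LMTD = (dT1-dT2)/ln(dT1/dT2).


dT1/dT2 = 3.7498
ln(dT1/dT2) = 1.3217
LMTD = 66.2120 / 1.3217 = 50.0962 K

50.0962 K


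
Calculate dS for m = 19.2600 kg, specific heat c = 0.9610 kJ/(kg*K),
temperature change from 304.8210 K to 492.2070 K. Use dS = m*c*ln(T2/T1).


T2/T1 = 1.6147
ln(T2/T1) = 0.4792
dS = 19.2600 * 0.9610 * 0.4792 = 8.8690 kJ/K

8.8690 kJ/K


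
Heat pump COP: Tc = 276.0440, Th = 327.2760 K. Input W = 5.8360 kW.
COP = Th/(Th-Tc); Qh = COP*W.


COP = 327.2760 / 51.2320 = 6.3881
Qh = 6.3881 * 5.8360 = 37.2810 kW

COP = 6.3881, Qh = 37.2810 kW


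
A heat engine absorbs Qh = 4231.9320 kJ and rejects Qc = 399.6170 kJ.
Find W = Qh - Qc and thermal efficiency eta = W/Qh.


W = 4231.9320 - 399.6170 = 3832.3150 kJ
eta = 3832.3150 / 4231.9320 = 0.9056 = 90.5571%

W = 3832.3150 kJ, eta = 90.5571%


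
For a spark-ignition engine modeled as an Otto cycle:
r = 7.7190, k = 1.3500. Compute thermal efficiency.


r^(k-1) = 2.0448
eta = 1 - 1/2.0448 = 0.5109 = 51.0950%

51.0950%


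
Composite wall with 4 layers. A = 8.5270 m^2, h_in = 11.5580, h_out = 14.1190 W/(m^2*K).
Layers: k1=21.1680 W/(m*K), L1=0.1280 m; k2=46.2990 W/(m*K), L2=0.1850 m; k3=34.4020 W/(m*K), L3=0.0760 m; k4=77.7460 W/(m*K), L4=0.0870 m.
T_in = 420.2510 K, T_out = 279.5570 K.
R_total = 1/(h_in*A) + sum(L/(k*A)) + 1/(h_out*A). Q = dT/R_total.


R_conv_in = 1/(11.5580*8.5270) = 0.0101
R_1 = 0.1280/(21.1680*8.5270) = 0.0007
R_2 = 0.1850/(46.2990*8.5270) = 0.0005
R_3 = 0.0760/(34.4020*8.5270) = 0.0003
R_4 = 0.0870/(77.7460*8.5270) = 0.0001
R_conv_out = 1/(14.1190*8.5270) = 0.0083
R_total = 0.0200 K/W
Q = 140.6940 / 0.0200 = 7027.3843 W

R_total = 0.0200 K/W, Q = 7027.3843 W


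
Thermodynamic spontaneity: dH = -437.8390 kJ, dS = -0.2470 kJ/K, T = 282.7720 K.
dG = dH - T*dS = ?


T*dS = 282.7720 * -0.2470 = -69.8447 kJ
dG = -437.8390 + 69.8447 = -367.9943 kJ (spontaneous)

dG = -367.9943 kJ, spontaneous


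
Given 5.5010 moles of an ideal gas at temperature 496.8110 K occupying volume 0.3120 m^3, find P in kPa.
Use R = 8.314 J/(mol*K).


P = nRT/V = 5.5010 * 8.314 * 496.8110 / 0.3120
= 22721.8071 / 0.3120 = 72826.3048 Pa = 72.8263 kPa

72.8263 kPa


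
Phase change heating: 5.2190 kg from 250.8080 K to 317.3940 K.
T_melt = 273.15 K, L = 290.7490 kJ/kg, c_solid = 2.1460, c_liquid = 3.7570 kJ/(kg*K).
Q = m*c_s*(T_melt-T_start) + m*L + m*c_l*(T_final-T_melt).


Q1 (sensible, solid) = 5.2190 * 2.1460 * 22.3420 = 250.2298 kJ
Q2 (latent) = 5.2190 * 290.7490 = 1517.4190 kJ
Q3 (sensible, liquid) = 5.2190 * 3.7570 * 44.2440 = 867.5268 kJ
Q_total = 2635.1756 kJ

2635.1756 kJ


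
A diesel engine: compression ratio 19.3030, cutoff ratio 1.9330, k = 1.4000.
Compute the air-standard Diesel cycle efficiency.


r^(k-1) = 3.2678
rc^k = 2.5161
eta = 0.6448 = 64.4808%

64.4808%


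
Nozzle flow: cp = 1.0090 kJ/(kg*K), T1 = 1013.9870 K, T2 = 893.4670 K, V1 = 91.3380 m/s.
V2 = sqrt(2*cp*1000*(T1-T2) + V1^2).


dT = 120.5200 K
2*cp*1000*dT = 243209.3600
V1^2 = 8342.6302
V2 = sqrt(251551.9902) = 501.5496 m/s

501.5496 m/s


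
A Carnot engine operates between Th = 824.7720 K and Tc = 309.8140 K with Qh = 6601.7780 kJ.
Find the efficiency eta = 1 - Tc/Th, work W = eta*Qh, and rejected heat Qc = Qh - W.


eta = 1 - 309.8140/824.7720 = 0.6244
W = 0.6244 * 6601.7780 = 4121.9130 kJ
Qc = 6601.7780 - 4121.9130 = 2479.8650 kJ

eta = 62.4364%, W = 4121.9130 kJ, Qc = 2479.8650 kJ


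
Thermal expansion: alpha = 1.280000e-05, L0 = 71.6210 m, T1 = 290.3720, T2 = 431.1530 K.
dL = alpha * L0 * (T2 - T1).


dT = 140.7810 K
dL = 1.280000e-05 * 71.6210 * 140.7810 = 0.129061 m
L_final = 71.750061 m

dL = 0.129061 m


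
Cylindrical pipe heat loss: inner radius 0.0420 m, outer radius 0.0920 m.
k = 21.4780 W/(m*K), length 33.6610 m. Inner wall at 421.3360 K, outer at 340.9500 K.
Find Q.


dT = 80.3860 K
ln(ro/ri) = 0.7841
Q = 2*pi*21.4780*33.6610*80.3860 / 0.7841 = 465692.4365 W

465692.4365 W


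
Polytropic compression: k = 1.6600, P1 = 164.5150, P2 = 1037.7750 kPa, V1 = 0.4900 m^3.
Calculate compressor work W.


(k-1)/k = 0.3976
(P2/P1)^exp = 2.0798
W = 2.5152 * 164.5150 * 0.4900 * (2.0798 - 1) = 218.9417 kJ

218.9417 kJ


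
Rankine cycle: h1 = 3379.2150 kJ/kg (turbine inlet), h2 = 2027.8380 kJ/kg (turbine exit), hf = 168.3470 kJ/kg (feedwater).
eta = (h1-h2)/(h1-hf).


W = 1351.3770 kJ/kg
Q_in = 3210.8680 kJ/kg
eta = 0.4209 = 42.0876%

eta = 42.0876%


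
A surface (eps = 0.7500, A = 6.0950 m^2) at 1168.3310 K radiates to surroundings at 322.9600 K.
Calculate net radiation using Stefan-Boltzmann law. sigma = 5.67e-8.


T^4 = 1.8632e+12
Tsurr^4 = 1.0879e+10
Q = 0.7500 * 5.67e-8 * 6.0950 * 1.8523e+12 = 480107.3970 W

480107.3970 W


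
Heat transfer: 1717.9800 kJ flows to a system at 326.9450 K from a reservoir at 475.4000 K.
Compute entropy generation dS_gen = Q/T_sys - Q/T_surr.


dS_sys = 1717.9800/326.9450 = 5.2546 kJ/K
dS_surr = -1717.9800/475.4000 = -3.6138 kJ/K
dS_gen = 5.2546 - 3.6138 = 1.6409 kJ/K (irreversible)

dS_gen = 1.6409 kJ/K, irreversible


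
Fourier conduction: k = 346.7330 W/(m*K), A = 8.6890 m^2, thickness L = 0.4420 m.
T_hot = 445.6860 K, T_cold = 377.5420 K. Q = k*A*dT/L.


dT = 68.1440 K
Q = 346.7330 * 8.6890 * 68.1440 / 0.4420 = 464483.5394 W

464483.5394 W


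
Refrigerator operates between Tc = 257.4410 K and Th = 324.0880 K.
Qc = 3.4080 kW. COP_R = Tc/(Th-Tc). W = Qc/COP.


COP = 257.4410 / 66.6470 = 3.8628
W = 3.4080 / 3.8628 = 0.8823 kW

COP = 3.8628, W = 0.8823 kW


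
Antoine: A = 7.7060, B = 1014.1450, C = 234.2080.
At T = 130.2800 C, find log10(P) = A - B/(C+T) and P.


C+T = 364.4880
B/(C+T) = 2.7824
log10(P) = 7.7060 - 2.7824 = 4.9236
P = 10^4.9236 = 83872.1140 mmHg

83872.1140 mmHg


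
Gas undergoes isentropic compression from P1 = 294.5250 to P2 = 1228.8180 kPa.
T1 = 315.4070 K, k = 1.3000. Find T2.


(k-1)/k = 0.2308
(P2/P1)^exp = 1.3905
T2 = 315.4070 * 1.3905 = 438.5636 K

438.5636 K


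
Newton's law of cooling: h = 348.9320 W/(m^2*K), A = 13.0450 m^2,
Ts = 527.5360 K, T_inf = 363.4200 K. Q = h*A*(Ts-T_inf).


dT = 164.1160 K
Q = 348.9320 * 13.0450 * 164.1160 = 747026.1530 W

747026.1530 W


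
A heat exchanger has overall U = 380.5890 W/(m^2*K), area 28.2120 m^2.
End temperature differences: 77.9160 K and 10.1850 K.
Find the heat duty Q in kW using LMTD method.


LMTD = 33.2877 K
Q = 380.5890 * 28.2120 * 33.2877 = 357415.9667 W = 357.4160 kW

357.4160 kW


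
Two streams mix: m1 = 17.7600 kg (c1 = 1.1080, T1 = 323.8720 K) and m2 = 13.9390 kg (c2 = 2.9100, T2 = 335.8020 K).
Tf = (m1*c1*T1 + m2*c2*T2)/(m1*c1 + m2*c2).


num = 19994.1444
den = 60.2406
Tf = 331.9050 K

331.9050 K


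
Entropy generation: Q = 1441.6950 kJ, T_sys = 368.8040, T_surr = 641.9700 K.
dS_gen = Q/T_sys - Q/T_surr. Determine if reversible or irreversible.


dS_sys = 1441.6950/368.8040 = 3.9091 kJ/K
dS_surr = -1441.6950/641.9700 = -2.2457 kJ/K
dS_gen = 3.9091 - 2.2457 = 1.6634 kJ/K (irreversible)

dS_gen = 1.6634 kJ/K, irreversible


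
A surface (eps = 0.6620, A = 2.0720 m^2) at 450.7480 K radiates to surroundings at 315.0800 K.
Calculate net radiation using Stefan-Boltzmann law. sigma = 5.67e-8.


T^4 = 4.1280e+10
Tsurr^4 = 9.8556e+09
Q = 0.6620 * 5.67e-8 * 2.0720 * 3.1424e+10 = 2443.9474 W

2443.9474 W


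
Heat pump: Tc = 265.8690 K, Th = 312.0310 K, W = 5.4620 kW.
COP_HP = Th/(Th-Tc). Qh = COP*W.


COP = 312.0310 / 46.1620 = 6.7595
Qh = 6.7595 * 5.4620 = 36.9203 kW

COP = 6.7595, Qh = 36.9203 kW


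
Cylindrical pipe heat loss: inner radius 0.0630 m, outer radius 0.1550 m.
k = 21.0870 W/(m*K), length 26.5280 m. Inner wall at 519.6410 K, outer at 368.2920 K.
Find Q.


dT = 151.3490 K
ln(ro/ri) = 0.9003
Q = 2*pi*21.0870*26.5280*151.3490 / 0.9003 = 590875.6818 W

590875.6818 W


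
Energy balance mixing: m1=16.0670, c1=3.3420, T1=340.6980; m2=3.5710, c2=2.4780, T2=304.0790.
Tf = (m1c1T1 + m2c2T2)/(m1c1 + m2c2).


num = 20984.8667
den = 62.5449
Tf = 335.5171 K

335.5171 K


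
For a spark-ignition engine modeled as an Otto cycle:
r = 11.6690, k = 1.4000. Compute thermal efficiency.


r^(k-1) = 2.6719
eta = 1 - 1/2.6719 = 0.6257 = 62.5729%

62.5729%


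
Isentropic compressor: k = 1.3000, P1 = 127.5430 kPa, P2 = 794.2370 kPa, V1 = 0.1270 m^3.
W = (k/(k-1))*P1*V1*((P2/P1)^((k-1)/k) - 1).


(k-1)/k = 0.2308
(P2/P1)^exp = 1.5251
W = 4.3333 * 127.5430 * 0.1270 * (1.5251 - 1) = 36.8574 kJ

36.8574 kJ


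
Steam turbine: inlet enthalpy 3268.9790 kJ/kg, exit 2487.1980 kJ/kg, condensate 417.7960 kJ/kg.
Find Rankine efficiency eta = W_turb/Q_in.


W = 781.7810 kJ/kg
Q_in = 2851.1830 kJ/kg
eta = 0.2742 = 27.4195%

eta = 27.4195%


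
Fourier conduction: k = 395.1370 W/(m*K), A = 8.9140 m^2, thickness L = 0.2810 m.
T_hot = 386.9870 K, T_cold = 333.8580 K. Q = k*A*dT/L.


dT = 53.1290 K
Q = 395.1370 * 8.9140 * 53.1290 / 0.2810 = 665956.1742 W

665956.1742 W


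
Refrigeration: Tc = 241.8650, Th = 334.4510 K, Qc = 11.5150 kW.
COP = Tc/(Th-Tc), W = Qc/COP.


COP = 241.8650 / 92.5860 = 2.6123
W = 11.5150 / 2.6123 = 4.4079 kW

COP = 2.6123, W = 4.4079 kW


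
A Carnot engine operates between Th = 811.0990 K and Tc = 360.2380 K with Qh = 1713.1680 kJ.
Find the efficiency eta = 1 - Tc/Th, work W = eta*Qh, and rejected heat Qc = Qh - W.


eta = 1 - 360.2380/811.0990 = 0.5559
W = 0.5559 * 1713.1680 = 952.2890 kJ
Qc = 1713.1680 - 952.2890 = 760.8790 kJ

eta = 55.5864%, W = 952.2890 kJ, Qc = 760.8790 kJ


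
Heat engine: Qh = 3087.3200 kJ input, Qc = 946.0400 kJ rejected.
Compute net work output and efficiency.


W = 3087.3200 - 946.0400 = 2141.2800 kJ
eta = 2141.2800 / 3087.3200 = 0.6936 = 69.3572%

W = 2141.2800 kJ, eta = 69.3572%


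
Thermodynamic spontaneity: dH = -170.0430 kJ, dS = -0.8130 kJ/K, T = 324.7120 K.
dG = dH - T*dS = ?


T*dS = 324.7120 * -0.8130 = -263.9909 kJ
dG = -170.0430 + 263.9909 = 93.9479 kJ (non-spontaneous)

dG = 93.9479 kJ, non-spontaneous


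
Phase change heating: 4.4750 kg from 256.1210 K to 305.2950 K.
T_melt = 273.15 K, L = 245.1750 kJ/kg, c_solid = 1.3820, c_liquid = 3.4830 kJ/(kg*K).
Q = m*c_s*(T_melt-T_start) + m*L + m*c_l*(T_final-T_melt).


Q1 (sensible, solid) = 4.4750 * 1.3820 * 17.0290 = 105.3150 kJ
Q2 (latent) = 4.4750 * 245.1750 = 1097.1581 kJ
Q3 (sensible, liquid) = 4.4750 * 3.4830 * 32.1450 = 501.0256 kJ
Q_total = 1703.4988 kJ

1703.4988 kJ


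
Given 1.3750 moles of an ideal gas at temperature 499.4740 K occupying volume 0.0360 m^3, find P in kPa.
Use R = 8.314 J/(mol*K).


P = nRT/V = 1.3750 * 8.314 * 499.4740 / 0.0360
= 5709.8619 / 0.0360 = 158607.2750 Pa = 158.6073 kPa

158.6073 kPa


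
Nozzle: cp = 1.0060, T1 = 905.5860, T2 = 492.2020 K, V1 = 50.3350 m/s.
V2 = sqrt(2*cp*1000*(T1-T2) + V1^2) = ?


dT = 413.3840 K
2*cp*1000*dT = 831728.6080
V1^2 = 2533.6122
V2 = sqrt(834262.2202) = 913.3796 m/s

913.3796 m/s


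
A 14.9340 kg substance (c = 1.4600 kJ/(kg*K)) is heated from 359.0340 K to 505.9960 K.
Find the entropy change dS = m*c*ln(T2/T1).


T2/T1 = 1.4093
ln(T2/T1) = 0.3431
dS = 14.9340 * 1.4600 * 0.3431 = 7.4811 kJ/K

7.4811 kJ/K


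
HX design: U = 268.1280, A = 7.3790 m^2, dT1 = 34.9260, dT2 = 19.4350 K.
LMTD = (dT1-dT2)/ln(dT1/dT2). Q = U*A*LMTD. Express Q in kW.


LMTD = 26.4281 K
Q = 268.1280 * 7.3790 * 26.4281 = 52288.4705 W = 52.2885 kW

52.2885 kW


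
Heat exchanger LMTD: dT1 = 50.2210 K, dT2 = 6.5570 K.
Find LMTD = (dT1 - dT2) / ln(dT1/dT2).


dT1/dT2 = 7.6591
ln(dT1/dT2) = 2.0359
LMTD = 43.6640 / 2.0359 = 21.4470 K

21.4470 K


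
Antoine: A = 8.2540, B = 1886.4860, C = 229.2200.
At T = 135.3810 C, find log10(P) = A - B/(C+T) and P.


C+T = 364.6010
B/(C+T) = 5.1741
log10(P) = 8.2540 - 5.1741 = 3.0799
P = 10^3.0799 = 1201.9575 mmHg

1201.9575 mmHg


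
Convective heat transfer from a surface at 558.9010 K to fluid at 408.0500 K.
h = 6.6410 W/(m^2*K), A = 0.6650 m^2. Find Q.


dT = 150.8510 K
Q = 6.6410 * 0.6650 * 150.8510 = 666.1980 W

666.1980 W


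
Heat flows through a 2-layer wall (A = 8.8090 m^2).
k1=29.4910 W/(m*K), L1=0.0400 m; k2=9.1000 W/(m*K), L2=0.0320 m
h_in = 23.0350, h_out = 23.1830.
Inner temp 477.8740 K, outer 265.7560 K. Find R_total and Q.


R_conv_in = 1/(23.0350*8.8090) = 0.0049
R_1 = 0.0400/(29.4910*8.8090) = 0.0002
R_2 = 0.0320/(9.1000*8.8090) = 0.0004
R_conv_out = 1/(23.1830*8.8090) = 0.0049
R_total = 0.0104 K/W
Q = 212.1180 / 0.0104 = 20439.1352 W

R_total = 0.0104 K/W, Q = 20439.1352 W


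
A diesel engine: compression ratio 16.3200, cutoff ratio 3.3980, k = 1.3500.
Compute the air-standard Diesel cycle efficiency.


r^(k-1) = 2.6574
rc^k = 5.2138
eta = 0.5102 = 51.0181%

51.0181%


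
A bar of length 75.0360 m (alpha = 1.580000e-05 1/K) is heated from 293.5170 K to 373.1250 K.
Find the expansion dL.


dT = 79.6080 K
dL = 1.580000e-05 * 75.0360 * 79.6080 = 0.094381 m
L_final = 75.130381 m

dL = 0.094381 m


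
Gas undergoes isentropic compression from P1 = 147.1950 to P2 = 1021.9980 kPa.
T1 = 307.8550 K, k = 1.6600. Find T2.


(k-1)/k = 0.3976
(P2/P1)^exp = 2.1607
T2 = 307.8550 * 2.1607 = 665.1830 K

665.1830 K


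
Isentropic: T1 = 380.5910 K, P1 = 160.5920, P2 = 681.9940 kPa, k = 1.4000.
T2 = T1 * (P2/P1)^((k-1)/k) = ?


(k-1)/k = 0.2857
(P2/P1)^exp = 1.5116
T2 = 380.5910 * 1.5116 = 575.3118 K

575.3118 K


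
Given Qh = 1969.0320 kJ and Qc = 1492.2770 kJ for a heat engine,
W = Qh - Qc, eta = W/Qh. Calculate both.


W = 1969.0320 - 1492.2770 = 476.7550 kJ
eta = 476.7550 / 1969.0320 = 0.2421 = 24.2127%

W = 476.7550 kJ, eta = 24.2127%


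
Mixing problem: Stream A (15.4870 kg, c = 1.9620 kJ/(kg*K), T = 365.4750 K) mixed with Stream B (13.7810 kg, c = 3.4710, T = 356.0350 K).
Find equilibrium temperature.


num = 28135.6636
den = 78.2193
Tf = 359.7021 K

359.7021 K


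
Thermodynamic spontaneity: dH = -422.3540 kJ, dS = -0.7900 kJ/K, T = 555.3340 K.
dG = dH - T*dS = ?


T*dS = 555.3340 * -0.7900 = -438.7139 kJ
dG = -422.3540 + 438.7139 = 16.3599 kJ (non-spontaneous)

dG = 16.3599 kJ, non-spontaneous


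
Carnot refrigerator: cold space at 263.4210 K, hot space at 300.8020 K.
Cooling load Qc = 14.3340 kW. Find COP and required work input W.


COP = 263.4210 / 37.3810 = 7.0469
W = 14.3340 / 7.0469 = 2.0341 kW

COP = 7.0469, W = 2.0341 kW


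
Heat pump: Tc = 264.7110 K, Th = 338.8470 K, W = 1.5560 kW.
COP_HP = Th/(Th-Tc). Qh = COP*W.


COP = 338.8470 / 74.1360 = 4.5706
Qh = 4.5706 * 1.5560 = 7.1119 kW

COP = 4.5706, Qh = 7.1119 kW


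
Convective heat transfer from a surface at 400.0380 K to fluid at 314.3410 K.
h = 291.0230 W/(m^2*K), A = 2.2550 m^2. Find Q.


dT = 85.6970 K
Q = 291.0230 * 2.2550 * 85.6970 = 56239.2446 W

56239.2446 W


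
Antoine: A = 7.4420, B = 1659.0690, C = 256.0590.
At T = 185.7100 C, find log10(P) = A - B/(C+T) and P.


C+T = 441.7690
B/(C+T) = 3.7555
log10(P) = 7.4420 - 3.7555 = 3.6865
P = 10^3.6865 = 4858.3355 mmHg

4858.3355 mmHg


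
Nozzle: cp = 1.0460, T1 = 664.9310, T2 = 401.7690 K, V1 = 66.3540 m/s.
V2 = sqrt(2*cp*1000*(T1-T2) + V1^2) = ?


dT = 263.1620 K
2*cp*1000*dT = 550534.9040
V1^2 = 4402.8533
V2 = sqrt(554937.7573) = 744.9414 m/s

744.9414 m/s


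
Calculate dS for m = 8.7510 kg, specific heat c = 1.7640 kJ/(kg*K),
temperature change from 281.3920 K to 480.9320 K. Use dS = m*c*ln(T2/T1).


T2/T1 = 1.7091
ln(T2/T1) = 0.5360
dS = 8.7510 * 1.7640 * 0.5360 = 8.2738 kJ/K

8.2738 kJ/K


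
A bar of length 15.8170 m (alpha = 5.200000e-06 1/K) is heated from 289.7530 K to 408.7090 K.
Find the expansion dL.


dT = 118.9560 K
dL = 5.200000e-06 * 15.8170 * 118.9560 = 0.009784 m
L_final = 15.826784 m

dL = 0.009784 m


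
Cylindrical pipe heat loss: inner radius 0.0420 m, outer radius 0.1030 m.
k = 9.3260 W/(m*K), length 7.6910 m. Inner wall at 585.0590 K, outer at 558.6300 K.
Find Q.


dT = 26.4290 K
ln(ro/ri) = 0.8971
Q = 2*pi*9.3260*7.6910*26.4290 / 0.8971 = 13277.5405 W

13277.5405 W


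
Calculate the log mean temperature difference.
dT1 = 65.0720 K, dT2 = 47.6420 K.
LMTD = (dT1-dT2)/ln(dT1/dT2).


dT1/dT2 = 1.3659
ln(dT1/dT2) = 0.3118
LMTD = 17.4300 / 0.3118 = 55.9049 K

55.9049 K


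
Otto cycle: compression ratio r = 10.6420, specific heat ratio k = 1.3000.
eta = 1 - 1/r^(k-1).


r^(k-1) = 2.0329
eta = 1 - 1/2.0329 = 0.5081 = 50.8082%

50.8082%


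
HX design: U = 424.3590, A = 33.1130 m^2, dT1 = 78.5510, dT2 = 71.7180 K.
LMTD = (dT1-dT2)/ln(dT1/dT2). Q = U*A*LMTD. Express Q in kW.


LMTD = 75.0827 K
Q = 424.3590 * 33.1130 * 75.0827 = 1055046.8635 W = 1055.0469 kW

1055.0469 kW


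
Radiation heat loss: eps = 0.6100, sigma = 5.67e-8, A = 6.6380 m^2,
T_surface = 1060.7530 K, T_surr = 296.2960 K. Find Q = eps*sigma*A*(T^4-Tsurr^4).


T^4 = 1.2661e+12
Tsurr^4 = 7.7073e+09
Q = 0.6100 * 5.67e-8 * 6.6380 * 1.2584e+12 = 288905.1781 W

288905.1781 W


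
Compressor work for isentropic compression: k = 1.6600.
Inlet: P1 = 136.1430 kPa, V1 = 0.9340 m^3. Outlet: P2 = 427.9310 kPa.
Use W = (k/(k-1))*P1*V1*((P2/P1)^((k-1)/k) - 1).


(k-1)/k = 0.3976
(P2/P1)^exp = 1.5767
W = 2.5152 * 136.1430 * 0.9340 * (1.5767 - 1) = 184.4449 kJ

184.4449 kJ


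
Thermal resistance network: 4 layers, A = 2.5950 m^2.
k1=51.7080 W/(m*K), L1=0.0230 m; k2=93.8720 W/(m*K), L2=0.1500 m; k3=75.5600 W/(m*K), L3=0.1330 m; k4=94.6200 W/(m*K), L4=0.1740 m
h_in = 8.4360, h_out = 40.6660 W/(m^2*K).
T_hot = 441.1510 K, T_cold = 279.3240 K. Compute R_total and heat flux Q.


R_conv_in = 1/(8.4360*2.5950) = 0.0457
R_1 = 0.0230/(51.7080*2.5950) = 0.0002
R_2 = 0.1500/(93.8720*2.5950) = 0.0006
R_3 = 0.1330/(75.5600*2.5950) = 0.0007
R_4 = 0.1740/(94.6200*2.5950) = 0.0007
R_conv_out = 1/(40.6660*2.5950) = 0.0095
R_total = 0.0573 K/W
Q = 161.8270 / 0.0573 = 2822.7155 W

R_total = 0.0573 K/W, Q = 2822.7155 W


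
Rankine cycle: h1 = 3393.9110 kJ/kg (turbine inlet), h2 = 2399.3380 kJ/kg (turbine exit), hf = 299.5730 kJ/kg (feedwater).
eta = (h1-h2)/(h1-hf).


W = 994.5730 kJ/kg
Q_in = 3094.3380 kJ/kg
eta = 0.3214 = 32.1417%

eta = 32.1417%


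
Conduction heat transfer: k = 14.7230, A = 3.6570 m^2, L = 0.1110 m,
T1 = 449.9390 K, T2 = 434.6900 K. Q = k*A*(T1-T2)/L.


dT = 15.2490 K
Q = 14.7230 * 3.6570 * 15.2490 / 0.1110 = 7396.7282 W

7396.7282 W


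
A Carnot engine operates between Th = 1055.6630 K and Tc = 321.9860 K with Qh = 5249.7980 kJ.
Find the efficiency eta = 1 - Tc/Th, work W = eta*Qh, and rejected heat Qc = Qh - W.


eta = 1 - 321.9860/1055.6630 = 0.6950
W = 0.6950 * 5249.7980 = 3648.5659 kJ
Qc = 5249.7980 - 3648.5659 = 1601.2321 kJ

eta = 69.4992%, W = 3648.5659 kJ, Qc = 1601.2321 kJ


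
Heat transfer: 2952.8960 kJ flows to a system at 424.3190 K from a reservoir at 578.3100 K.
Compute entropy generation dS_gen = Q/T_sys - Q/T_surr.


dS_sys = 2952.8960/424.3190 = 6.9591 kJ/K
dS_surr = -2952.8960/578.3100 = -5.1061 kJ/K
dS_gen = 6.9591 - 5.1061 = 1.8531 kJ/K (irreversible)

dS_gen = 1.8531 kJ/K, irreversible


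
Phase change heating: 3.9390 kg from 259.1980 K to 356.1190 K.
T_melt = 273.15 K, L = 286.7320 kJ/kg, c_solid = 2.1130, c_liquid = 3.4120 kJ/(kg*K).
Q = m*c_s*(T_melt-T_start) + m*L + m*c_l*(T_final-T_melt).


Q1 (sensible, solid) = 3.9390 * 2.1130 * 13.9520 = 116.1240 kJ
Q2 (latent) = 3.9390 * 286.7320 = 1129.4373 kJ
Q3 (sensible, liquid) = 3.9390 * 3.4120 * 82.9690 = 1115.0924 kJ
Q_total = 2360.6537 kJ

2360.6537 kJ


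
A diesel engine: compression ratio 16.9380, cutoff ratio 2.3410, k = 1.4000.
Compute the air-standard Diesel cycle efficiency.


r^(k-1) = 3.1013
rc^k = 3.2897
eta = 0.6067 = 60.6735%

60.6735%


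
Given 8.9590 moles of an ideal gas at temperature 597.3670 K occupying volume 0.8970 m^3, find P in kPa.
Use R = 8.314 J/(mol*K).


P = nRT/V = 8.9590 * 8.314 * 597.3670 / 0.8970
= 44494.9563 / 0.8970 = 49604.1876 Pa = 49.6042 kPa

49.6042 kPa


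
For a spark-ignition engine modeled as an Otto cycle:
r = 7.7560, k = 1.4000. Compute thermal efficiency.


r^(k-1) = 2.2691
eta = 1 - 1/2.2691 = 0.5593 = 55.9298%

55.9298%


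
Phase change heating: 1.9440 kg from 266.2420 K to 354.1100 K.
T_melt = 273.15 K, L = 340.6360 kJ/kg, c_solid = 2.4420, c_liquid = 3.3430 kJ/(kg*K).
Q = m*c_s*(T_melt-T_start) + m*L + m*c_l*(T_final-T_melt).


Q1 (sensible, solid) = 1.9440 * 2.4420 * 6.9080 = 32.7940 kJ
Q2 (latent) = 1.9440 * 340.6360 = 662.1964 kJ
Q3 (sensible, liquid) = 1.9440 * 3.3430 * 80.9600 = 526.1422 kJ
Q_total = 1221.1326 kJ

1221.1326 kJ


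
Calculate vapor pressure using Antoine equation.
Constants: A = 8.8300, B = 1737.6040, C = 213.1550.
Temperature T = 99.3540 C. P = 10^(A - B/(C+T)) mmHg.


C+T = 312.5090
B/(C+T) = 5.5602
log10(P) = 8.8300 - 5.5602 = 3.2698
P = 10^3.2698 = 1861.3470 mmHg

1861.3470 mmHg


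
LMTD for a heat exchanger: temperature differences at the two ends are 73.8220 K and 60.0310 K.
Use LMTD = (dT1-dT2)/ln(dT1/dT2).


dT1/dT2 = 1.2297
ln(dT1/dT2) = 0.2068
LMTD = 13.7910 / 0.2068 = 66.6890 K

66.6890 K


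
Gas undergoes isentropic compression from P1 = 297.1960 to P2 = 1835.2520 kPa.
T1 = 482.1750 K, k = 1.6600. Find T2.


(k-1)/k = 0.3976
(P2/P1)^exp = 2.0623
T2 = 482.1750 * 2.0623 = 994.3988 K

994.3988 K


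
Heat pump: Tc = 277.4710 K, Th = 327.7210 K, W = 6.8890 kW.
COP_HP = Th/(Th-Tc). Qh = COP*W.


COP = 327.7210 / 50.2500 = 6.5218
Qh = 6.5218 * 6.8890 = 44.9288 kW

COP = 6.5218, Qh = 44.9288 kW


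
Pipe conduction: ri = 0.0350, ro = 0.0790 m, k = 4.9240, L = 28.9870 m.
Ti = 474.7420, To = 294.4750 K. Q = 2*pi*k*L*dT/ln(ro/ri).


dT = 180.2670 K
ln(ro/ri) = 0.8141
Q = 2*pi*4.9240*28.9870*180.2670 / 0.8141 = 198581.9501 W

198581.9501 W


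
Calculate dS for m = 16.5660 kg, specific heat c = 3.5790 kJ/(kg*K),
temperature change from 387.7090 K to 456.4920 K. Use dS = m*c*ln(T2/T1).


T2/T1 = 1.1774
ln(T2/T1) = 0.1633
dS = 16.5660 * 3.5790 * 0.1633 = 9.6830 kJ/K

9.6830 kJ/K


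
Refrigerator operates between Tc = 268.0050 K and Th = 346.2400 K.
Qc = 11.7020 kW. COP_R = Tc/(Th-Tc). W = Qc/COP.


COP = 268.0050 / 78.2350 = 3.4256
W = 11.7020 / 3.4256 = 3.4160 kW

COP = 3.4256, W = 3.4160 kW


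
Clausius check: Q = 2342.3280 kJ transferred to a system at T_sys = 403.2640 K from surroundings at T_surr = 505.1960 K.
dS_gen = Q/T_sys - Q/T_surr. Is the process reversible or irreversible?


dS_sys = 2342.3280/403.2640 = 5.8084 kJ/K
dS_surr = -2342.3280/505.1960 = -4.6365 kJ/K
dS_gen = 5.8084 - 4.6365 = 1.1719 kJ/K (irreversible)

dS_gen = 1.1719 kJ/K, irreversible


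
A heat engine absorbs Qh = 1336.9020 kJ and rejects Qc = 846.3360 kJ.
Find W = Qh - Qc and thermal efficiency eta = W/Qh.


W = 1336.9020 - 846.3360 = 490.5660 kJ
eta = 490.5660 / 1336.9020 = 0.3669 = 36.6942%

W = 490.5660 kJ, eta = 36.6942%


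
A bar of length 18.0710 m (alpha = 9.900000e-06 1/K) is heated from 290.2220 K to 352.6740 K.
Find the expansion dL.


dT = 62.4520 K
dL = 9.900000e-06 * 18.0710 * 62.4520 = 0.011173 m
L_final = 18.082173 m

dL = 0.011173 m


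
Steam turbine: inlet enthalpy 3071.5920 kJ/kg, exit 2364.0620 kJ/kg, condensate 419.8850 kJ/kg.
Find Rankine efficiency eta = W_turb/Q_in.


W = 707.5300 kJ/kg
Q_in = 2651.7070 kJ/kg
eta = 0.2668 = 26.6821%

eta = 26.6821%


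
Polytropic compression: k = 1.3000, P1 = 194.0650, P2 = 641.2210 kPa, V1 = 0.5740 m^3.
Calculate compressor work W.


(k-1)/k = 0.2308
(P2/P1)^exp = 1.3176
W = 4.3333 * 194.0650 * 0.5740 * (1.3176 - 1) = 153.3063 kJ

153.3063 kJ


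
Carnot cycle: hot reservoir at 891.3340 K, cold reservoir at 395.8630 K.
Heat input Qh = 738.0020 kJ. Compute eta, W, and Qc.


eta = 1 - 395.8630/891.3340 = 0.5559
W = 0.5559 * 738.0020 = 410.2375 kJ
Qc = 738.0020 - 410.2375 = 327.7645 kJ

eta = 55.5876%, W = 410.2375 kJ, Qc = 327.7645 kJ


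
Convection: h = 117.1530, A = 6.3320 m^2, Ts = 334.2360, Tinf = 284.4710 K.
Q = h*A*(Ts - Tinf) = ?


dT = 49.7650 K
Q = 117.1530 * 6.3320 * 49.7650 = 36916.3138 W

36916.3138 W


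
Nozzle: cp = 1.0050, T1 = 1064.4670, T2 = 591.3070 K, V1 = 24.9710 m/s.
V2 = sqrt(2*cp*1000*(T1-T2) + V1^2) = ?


dT = 473.1600 K
2*cp*1000*dT = 951051.6000
V1^2 = 623.5508
V2 = sqrt(951675.1508) = 975.5384 m/s

975.5384 m/s


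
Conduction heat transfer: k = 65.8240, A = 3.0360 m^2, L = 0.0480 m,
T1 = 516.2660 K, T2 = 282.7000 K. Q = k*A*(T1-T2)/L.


dT = 233.5660 K
Q = 65.8240 * 3.0360 * 233.5660 / 0.0480 = 972421.2103 W

972421.2103 W


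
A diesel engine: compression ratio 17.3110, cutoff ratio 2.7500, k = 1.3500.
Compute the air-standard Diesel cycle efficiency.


r^(k-1) = 2.7128
rc^k = 3.9183
eta = 0.5446 = 54.4648%

54.4648%


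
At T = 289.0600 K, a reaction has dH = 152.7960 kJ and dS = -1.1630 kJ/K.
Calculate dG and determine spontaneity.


T*dS = 289.0600 * -1.1630 = -336.1768 kJ
dG = 152.7960 + 336.1768 = 488.9728 kJ (non-spontaneous)

dG = 488.9728 kJ, non-spontaneous


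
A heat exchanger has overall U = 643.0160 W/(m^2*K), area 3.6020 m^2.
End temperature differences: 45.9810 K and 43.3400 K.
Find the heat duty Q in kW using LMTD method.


LMTD = 44.6475 K
Q = 643.0160 * 3.6020 * 44.6475 = 103409.9819 W = 103.4100 kW

103.4100 kW


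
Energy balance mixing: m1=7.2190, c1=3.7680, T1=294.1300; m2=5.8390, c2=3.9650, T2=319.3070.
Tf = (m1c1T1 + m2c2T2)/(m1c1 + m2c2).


num = 15393.1657
den = 50.3528
Tf = 305.7061 K

305.7061 K


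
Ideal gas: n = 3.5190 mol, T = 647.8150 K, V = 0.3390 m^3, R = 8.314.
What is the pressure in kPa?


P = nRT/V = 3.5190 * 8.314 * 647.8150 / 0.3390
= 18953.1014 / 0.3390 = 55908.8538 Pa = 55.9089 kPa

55.9089 kPa


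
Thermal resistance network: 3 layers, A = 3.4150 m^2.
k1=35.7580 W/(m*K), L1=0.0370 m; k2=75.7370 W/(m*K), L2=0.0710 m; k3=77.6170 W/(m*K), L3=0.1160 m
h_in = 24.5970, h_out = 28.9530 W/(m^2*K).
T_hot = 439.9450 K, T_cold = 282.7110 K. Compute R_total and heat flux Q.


R_conv_in = 1/(24.5970*3.4150) = 0.0119
R_1 = 0.0370/(35.7580*3.4150) = 0.0003
R_2 = 0.0710/(75.7370*3.4150) = 0.0003
R_3 = 0.1160/(77.6170*3.4150) = 0.0004
R_conv_out = 1/(28.9530*3.4150) = 0.0101
R_total = 0.0230 K/W
Q = 157.2340 / 0.0230 = 6826.1964 W

R_total = 0.0230 K/W, Q = 6826.1964 W


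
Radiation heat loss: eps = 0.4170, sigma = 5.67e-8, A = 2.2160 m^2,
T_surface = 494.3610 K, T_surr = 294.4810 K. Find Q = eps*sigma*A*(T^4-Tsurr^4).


T^4 = 5.9728e+10
Tsurr^4 = 7.5202e+09
Q = 0.4170 * 5.67e-8 * 2.2160 * 5.2208e+10 = 2735.4134 W

2735.4134 W


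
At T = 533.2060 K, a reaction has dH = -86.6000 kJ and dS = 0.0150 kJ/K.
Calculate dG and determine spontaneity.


T*dS = 533.2060 * 0.0150 = 7.9981 kJ
dG = -86.6000 - 7.9981 = -94.5981 kJ (spontaneous)

dG = -94.5981 kJ, spontaneous


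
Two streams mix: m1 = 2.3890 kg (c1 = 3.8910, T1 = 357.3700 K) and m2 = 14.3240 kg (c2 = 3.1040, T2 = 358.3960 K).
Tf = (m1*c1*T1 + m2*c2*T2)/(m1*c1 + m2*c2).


num = 19256.8622
den = 53.7573
Tf = 358.2186 K

358.2186 K


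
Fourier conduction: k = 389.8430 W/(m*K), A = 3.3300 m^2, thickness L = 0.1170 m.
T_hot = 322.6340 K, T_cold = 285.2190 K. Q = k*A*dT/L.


dT = 37.4150 K
Q = 389.8430 * 3.3300 * 37.4150 / 0.1170 = 415139.3125 W

415139.3125 W


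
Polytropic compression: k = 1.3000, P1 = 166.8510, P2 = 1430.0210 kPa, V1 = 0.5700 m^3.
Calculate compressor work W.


(k-1)/k = 0.2308
(P2/P1)^exp = 1.6418
W = 4.3333 * 166.8510 * 0.5700 * (1.6418 - 1) = 264.4852 kJ

264.4852 kJ


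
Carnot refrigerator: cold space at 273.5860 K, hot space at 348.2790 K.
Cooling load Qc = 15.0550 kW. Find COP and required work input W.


COP = 273.5860 / 74.6930 = 3.6628
W = 15.0550 / 3.6628 = 4.1102 kW

COP = 3.6628, W = 4.1102 kW


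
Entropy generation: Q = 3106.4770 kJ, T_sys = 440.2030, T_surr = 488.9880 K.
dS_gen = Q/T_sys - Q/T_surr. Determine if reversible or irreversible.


dS_sys = 3106.4770/440.2030 = 7.0569 kJ/K
dS_surr = -3106.4770/488.9880 = -6.3529 kJ/K
dS_gen = 7.0569 - 6.3529 = 0.7040 kJ/K (irreversible)

dS_gen = 0.7040 kJ/K, irreversible


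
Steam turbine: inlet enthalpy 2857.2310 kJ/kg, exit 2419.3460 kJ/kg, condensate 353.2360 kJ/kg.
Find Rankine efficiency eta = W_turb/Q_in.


W = 437.8850 kJ/kg
Q_in = 2503.9950 kJ/kg
eta = 0.1749 = 17.4875%

eta = 17.4875%


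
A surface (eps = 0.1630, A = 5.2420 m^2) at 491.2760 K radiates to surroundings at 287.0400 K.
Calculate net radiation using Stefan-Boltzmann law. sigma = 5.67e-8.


T^4 = 5.8251e+10
Tsurr^4 = 6.7884e+09
Q = 0.1630 * 5.67e-8 * 5.2420 * 5.1462e+10 = 2493.2037 W

2493.2037 W


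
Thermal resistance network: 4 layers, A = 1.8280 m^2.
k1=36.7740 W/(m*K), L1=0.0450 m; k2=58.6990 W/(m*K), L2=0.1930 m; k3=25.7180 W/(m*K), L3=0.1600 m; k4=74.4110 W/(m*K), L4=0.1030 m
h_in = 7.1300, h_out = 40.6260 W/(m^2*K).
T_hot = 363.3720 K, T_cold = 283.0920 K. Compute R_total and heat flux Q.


R_conv_in = 1/(7.1300*1.8280) = 0.0767
R_1 = 0.0450/(36.7740*1.8280) = 0.0007
R_2 = 0.1930/(58.6990*1.8280) = 0.0018
R_3 = 0.1600/(25.7180*1.8280) = 0.0034
R_4 = 0.1030/(74.4110*1.8280) = 0.0008
R_conv_out = 1/(40.6260*1.8280) = 0.0135
R_total = 0.0968 K/W
Q = 80.2800 / 0.0968 = 829.1795 W

R_total = 0.0968 K/W, Q = 829.1795 W


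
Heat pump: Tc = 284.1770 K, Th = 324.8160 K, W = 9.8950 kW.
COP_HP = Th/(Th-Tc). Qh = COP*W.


COP = 324.8160 / 40.6390 = 7.9927
Qh = 7.9927 * 9.8950 = 79.0879 kW

COP = 7.9927, Qh = 79.0879 kW


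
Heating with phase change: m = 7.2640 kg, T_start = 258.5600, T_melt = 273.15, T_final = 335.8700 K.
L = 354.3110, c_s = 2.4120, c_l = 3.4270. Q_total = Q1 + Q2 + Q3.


Q1 (sensible, solid) = 7.2640 * 2.4120 * 14.5900 = 255.6280 kJ
Q2 (latent) = 7.2640 * 354.3110 = 2573.7151 kJ
Q3 (sensible, liquid) = 7.2640 * 3.4270 * 62.7200 = 1561.3346 kJ
Q_total = 4390.6777 kJ

4390.6777 kJ


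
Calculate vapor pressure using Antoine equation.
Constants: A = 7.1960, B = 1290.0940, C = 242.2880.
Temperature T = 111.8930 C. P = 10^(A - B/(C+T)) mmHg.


C+T = 354.1810
B/(C+T) = 3.6425
log10(P) = 7.1960 - 3.6425 = 3.5535
P = 10^3.5535 = 3577.0834 mmHg

3577.0834 mmHg


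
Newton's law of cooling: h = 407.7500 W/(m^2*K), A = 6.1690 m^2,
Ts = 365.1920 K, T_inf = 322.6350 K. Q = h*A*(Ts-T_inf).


dT = 42.5570 K
Q = 407.7500 * 6.1690 * 42.5570 = 107048.2927 W

107048.2927 W
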